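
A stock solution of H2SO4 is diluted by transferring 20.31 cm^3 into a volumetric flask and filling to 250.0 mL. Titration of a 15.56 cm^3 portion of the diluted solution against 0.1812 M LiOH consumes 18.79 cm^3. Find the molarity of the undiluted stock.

1.35 M

n(LiOH) = 0.1812 x 0.01879 = 0.003405 mol.
n(H2SO4) in the aliquot = 0.003405 x 1/2 = 0.001702 mol.
[diluted H2SO4] = 0.001702 / 0.01556 = 0.1094 M.
Dilution factor = 250.0/20.31 = 12.31, so [stock] = 0.1094 x 12.31 = 1.35 M.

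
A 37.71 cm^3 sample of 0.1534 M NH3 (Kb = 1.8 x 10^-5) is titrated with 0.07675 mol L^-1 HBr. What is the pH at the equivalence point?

n(NH3) = 0.1534 x 0.03771 = 0.005785 mol; V(HBr) at equivalence = 0.005785/0.07675 = 0.07537 L.
At equivalence the base is fully converted to NH4+; total volume = 0.1131 L, so [NH4+] = 0.005785/0.1131 = 0.05116 M.
Ka(NH4+) = Kw/Kb = 1.0e-14 / 1.8 x 10^-5 = 5.56e-10.
[H^+] = sqrt(Ka x [NH4+]) = sqrt(5.56e-10 x 0.05116) = 5.33e-6 M.
pH = -log(5.33e-6) = 5.27.

5.27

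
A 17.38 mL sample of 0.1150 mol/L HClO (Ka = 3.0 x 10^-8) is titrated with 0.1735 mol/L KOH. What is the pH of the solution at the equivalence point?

n(HClO) = 0.1150 x 0.01738 = 0.001999 mol; V(KOH) at equivalence = 0.001999/0.1735 = 0.01152 L.
At equivalence all the acid is converted to ClO-; total volume = 0.01738 + 0.01152 = 0.02890 L, so [ClO-] = 0.001999/0.02890 = 0.06916 M.
Kb = Kw/Ka = 1.0e-14 / 3.0 x 10^-8 = 3.33e-7.
[OH^-] = sqrt(Kb x [ClO-]) = sqrt(3.33e-7 x 0.06916) = 0.000152 M.
pOH = 3.82, so pH = 14.00 - 3.82 = 10.18.

10.18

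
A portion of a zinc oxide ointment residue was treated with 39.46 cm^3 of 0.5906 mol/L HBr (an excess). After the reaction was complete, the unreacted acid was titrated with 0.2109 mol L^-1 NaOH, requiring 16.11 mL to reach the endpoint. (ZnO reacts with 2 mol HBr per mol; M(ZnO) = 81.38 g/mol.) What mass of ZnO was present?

Total n(HBr) added = 0.5906 x 0.03946 = 0.02331 mol.
n(NaOH) used = 0.2109 x 0.01611 = 0.003398 mol, which equals the excess n(HBr).
So n(HBr) consumed by the sample = 0.02331 - 0.003398 = 0.01991 mol.
n(ZnO) = 0.01991 / 2 = 0.009954 mol.
mass = 0.009954 mol x 81.38 g/mol = 0.810 g.

0.810 g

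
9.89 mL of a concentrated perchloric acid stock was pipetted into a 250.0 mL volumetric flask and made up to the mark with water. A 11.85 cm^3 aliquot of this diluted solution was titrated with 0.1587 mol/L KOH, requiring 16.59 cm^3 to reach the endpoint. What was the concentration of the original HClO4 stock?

5.62 M

n(KOH) = 0.1587 x 0.01659 = 0.002633 mol.
n(HClO4) in the aliquot = 0.002633 mol.
[diluted HClO4] = 0.002633 / 0.01185 = 0.2222 M.
Dilution factor = 250.0/9.890 = 25.28, so [stock] = 0.2222 x 25.28 = 5.62 M.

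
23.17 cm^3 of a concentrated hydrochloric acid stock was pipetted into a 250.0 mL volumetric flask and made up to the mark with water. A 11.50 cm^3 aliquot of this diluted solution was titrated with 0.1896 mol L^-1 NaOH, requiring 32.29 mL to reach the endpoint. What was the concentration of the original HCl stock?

5.74 M

n(NaOH) = 0.1896 x 0.03229 = 0.006122 mol.
n(HCl) in the aliquot = 0.006122 mol.
[diluted HCl] = 0.006122 / 0.01150 = 0.5324 M.
Dilution factor = 250.0/23.17 = 10.79, so [stock] = 0.5324 x 10.79 = 5.74 M.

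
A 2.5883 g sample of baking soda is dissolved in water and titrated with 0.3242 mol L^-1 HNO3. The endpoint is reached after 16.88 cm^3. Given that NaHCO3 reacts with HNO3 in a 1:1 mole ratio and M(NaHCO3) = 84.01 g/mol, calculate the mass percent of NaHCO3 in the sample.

n(HNO3) = 0.3242 x 0.01688 = 0.005472 mol.
n(NaHCO3) = 0.005472 / 1 = 0.005472 mol.
mass of NaHCO3 = 0.005472 x 84.01 = 0.4597 g.
% purity = 0.4597 / 2.5883 x 100 = 17.8%.

17.8%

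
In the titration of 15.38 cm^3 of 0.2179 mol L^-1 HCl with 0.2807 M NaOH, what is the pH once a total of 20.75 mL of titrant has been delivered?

n(acid) = 0.2179 x 0.01538 = 0.003351 mol; n(NaOH) added = 0.2807 x 0.02075 = 0.005825 mol.
Base is in excess by 0.005825 - 0.003351 = 0.002473 mol in a total volume of 0.03613 L.
[OH^-] = 0.002473/0.03613 = 0.06845 M, so pOH = 1.16 and pH = 14.00 - 1.16 = 12.84.

12.84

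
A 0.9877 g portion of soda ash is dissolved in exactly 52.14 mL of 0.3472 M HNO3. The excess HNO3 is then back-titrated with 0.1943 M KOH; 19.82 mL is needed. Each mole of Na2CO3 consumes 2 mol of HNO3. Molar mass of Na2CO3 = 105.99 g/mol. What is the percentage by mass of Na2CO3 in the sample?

76.5%

Total n(HNO3) added = 0.3472 x 0.05214 = 0.01810 mol.
n(KOH) used = 0.1943 x 0.01982 = 0.003851 mol, which equals the excess n(HNO3).
So n(HNO3) consumed by the sample = 0.01810 - 0.003851 = 0.01425 mol.
n(Na2CO3) = 0.01425 / 2 = 0.007126 mol.
mass Na2CO3 = 0.007126 x 105.99 = 0.7553 g, so %Na2CO3 = 0.7553/0.9877 x 100 = 76.5%.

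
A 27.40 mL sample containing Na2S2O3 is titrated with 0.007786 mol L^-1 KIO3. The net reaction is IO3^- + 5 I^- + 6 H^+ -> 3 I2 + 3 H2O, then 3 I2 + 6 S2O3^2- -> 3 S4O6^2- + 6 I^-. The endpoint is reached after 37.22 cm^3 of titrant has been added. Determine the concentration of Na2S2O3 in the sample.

n(KIO3) = 0.007786 x 0.03722 = 0.0002898 mol.
From the balanced equation, 1 mol KIO3 reacts with 6 mol Na2S2O3, so n(Na2S2O3) = 0.0002898 x 6/1 = 0.001739 mol.
[Na2S2O3] = 0.001739 / 0.02740 L = 0.0635 M.

0.0635 M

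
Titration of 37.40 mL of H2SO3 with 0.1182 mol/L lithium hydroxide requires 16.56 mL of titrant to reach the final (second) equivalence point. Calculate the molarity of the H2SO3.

n(LiOH) = 0.1182 x 0.01656 = 0.001957 mol.
At the final (second) equivalence point, 2 mol OH^- react per mol H2SO3, so n(H2SO3) = 0.001957 / 2 = 0.0009787 mol.
[H2SO3] = 0.0009787 / 0.03740 L = 0.0262 M.

0.0262 M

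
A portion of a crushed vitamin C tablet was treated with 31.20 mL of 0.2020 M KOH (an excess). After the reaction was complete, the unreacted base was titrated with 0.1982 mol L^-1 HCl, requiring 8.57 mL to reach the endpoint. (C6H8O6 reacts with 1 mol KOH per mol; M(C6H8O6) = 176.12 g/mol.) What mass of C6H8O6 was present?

0.811 g

Total n(KOH) added = 0.2020 x 0.03120 = 0.006302 mol.
n(HCl) used = 0.1982 x 0.008570 = 0.001699 mol, which equals the excess n(KOH).
So n(KOH) consumed by the sample = 0.006302 - 0.001699 = 0.004604 mol.
n(C6H8O6) = 0.004604 / 1 = 0.004604 mol.
mass = 0.004604 mol x 176.12 g/mol = 0.811 g.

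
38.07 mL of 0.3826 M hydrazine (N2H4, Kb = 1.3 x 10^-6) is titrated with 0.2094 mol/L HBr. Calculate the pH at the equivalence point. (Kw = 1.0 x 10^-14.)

n(N2H4) = 0.3826 x 0.03807 = 0.01457 mol; V(HBr) at equivalence = 0.01457/0.2094 = 0.06956 L.
At equivalence the base is fully converted to N2H5+; total volume = 0.1076 L, so [N2H5+] = 0.01457/0.1076 = 0.1353 M.
Ka(N2H5+) = Kw/Kb = 1.0e-14 / 1.3 x 10^-6 = 7.69e-9.
[H^+] = sqrt(Ka x [N2H5+]) = sqrt(7.69e-9 x 0.1353) = 3.23e-5 M.
pH = -log(3.23e-5) = 4.49.

4.49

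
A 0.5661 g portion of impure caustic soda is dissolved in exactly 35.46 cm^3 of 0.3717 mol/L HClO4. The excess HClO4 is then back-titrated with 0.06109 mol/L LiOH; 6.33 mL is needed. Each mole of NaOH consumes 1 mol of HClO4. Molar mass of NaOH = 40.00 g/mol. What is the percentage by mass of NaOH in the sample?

Total n(HClO4) added = 0.3717 x 0.03546 = 0.01318 mol.
n(LiOH) used = 0.06109 x 0.006330 = 0.0003867 mol, which equals the excess n(HClO4).
So n(HClO4) consumed by the sample = 0.01318 - 0.0003867 = 0.01279 mol.
n(NaOH) = 0.01279 / 1 = 0.01279 mol.
mass NaOH = 0.01279 x 40.00 = 0.5118 g, so %NaOH = 0.5118/0.5661 x 100 = 90.4%.

90.4%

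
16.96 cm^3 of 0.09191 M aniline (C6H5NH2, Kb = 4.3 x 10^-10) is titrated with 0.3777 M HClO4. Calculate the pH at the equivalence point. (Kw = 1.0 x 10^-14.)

n(C6H5NH2) = 0.09191 x 0.01696 = 0.001559 mol; V(HClO4) at equivalence = 0.001559/0.3777 = 0.004127 L.
At equivalence the base is fully converted to C6H5NH3+; total volume = 0.02109 L, so [C6H5NH3+] = 0.001559/0.02109 = 0.07392 M.
Ka(C6H5NH3+) = Kw/Kb = 1.0e-14 / 4.3 x 10^-10 = 2.33e-5.
[H^+] = sqrt(Ka x [C6H5NH3+]) = sqrt(2.33e-5 x 0.07392) = 0.00131 M.
pH = -log(0.00131) = 2.88.

2.88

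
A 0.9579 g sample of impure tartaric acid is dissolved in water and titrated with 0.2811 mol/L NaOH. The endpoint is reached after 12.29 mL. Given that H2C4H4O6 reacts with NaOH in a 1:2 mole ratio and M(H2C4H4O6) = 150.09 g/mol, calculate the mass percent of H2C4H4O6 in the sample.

n(NaOH) = 0.2811 x 0.01229 = 0.003455 mol.
n(H2C4H4O6) = 0.003455 / 2 = 0.001727 mol.
mass of H2C4H4O6 = 0.001727 x 150.09 = 0.2593 g.
% purity = 0.2593 / 0.9579 x 100 = 27.1%.

27.1%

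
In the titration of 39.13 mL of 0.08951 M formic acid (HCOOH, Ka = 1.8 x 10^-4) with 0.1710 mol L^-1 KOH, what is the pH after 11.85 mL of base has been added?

Initial n(HCOOH) = 0.08951 x 0.03913 = 0.003503 mol.
n(KOH) added = 0.1710 x 0.01185 = 0.002026 mol, converting that many moles of HCOOH to HCOO-.
Remaining n(HCOOH) = 0.001476 mol; n(HCOO-) = 0.002026 mol.
By Henderson-Hasselbalch, pH = pKa + log([A^-]/[HA]) = 3.74 + log(0.002026/0.001476) = 3.74 + (+0.14) = 3.88.

3.88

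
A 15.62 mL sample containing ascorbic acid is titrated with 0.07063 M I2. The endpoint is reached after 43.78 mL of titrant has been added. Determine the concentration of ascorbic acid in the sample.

n(I2) = 0.07063 x 0.04378 = 0.003092 mol.
From the balanced equation, 1 mol I2 reacts with 1 mol ascorbic acid, so n(ascorbic acid) = 0.003092 x 1/1 = 0.003092 mol.
[ascorbic acid] = 0.003092 / 0.01562 L = 0.198 M.

0.198 M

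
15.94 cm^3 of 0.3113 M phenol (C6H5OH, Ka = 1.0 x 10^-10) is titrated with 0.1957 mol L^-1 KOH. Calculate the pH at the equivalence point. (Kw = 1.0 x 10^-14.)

n(C6H5OH) = 0.3113 x 0.01594 = 0.004962 mol; V(KOH) at equivalence = 0.004962/0.1957 = 0.02536 L.
At equivalence all the acid is converted to C6H5O-; total volume = 0.01594 + 0.02536 = 0.04130 L, so [C6H5O-] = 0.004962/0.04130 = 0.1202 M.
Kb = Kw/Ka = 1.0e-14 / 1.0 x 10^-10 = 0.000100.
[OH^-] = sqrt(Kb x [C6H5O-]) = sqrt(0.000100 x 0.1202) = 0.00347 M.
pOH = 2.46, so pH = 14.00 - 2.46 = 11.54.

11.54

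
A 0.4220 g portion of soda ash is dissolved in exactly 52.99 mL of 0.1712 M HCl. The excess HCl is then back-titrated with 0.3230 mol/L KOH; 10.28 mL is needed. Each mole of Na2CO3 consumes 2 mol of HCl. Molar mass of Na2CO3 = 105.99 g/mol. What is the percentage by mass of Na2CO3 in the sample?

Total n(HCl) added = 0.1712 x 0.05299 = 0.009072 mol.
n(KOH) used = 0.3230 x 0.01028 = 0.003320 mol, which equals the excess n(HCl).
So n(HCl) consumed by the sample = 0.009072 - 0.003320 = 0.005751 mol.
n(Na2CO3) = 0.005751 / 2 = 0.002876 mol.
mass Na2CO3 = 0.002876 x 105.99 = 0.3048 g, so %Na2CO3 = 0.3048/0.4220 x 100 = 72.2%.

72.2%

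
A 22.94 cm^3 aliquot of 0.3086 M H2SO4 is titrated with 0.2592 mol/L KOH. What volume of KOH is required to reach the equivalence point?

n(H2SO4) = 0.3086 mol/L x 0.02294 L = 0.007079 mol.
The neutralisation is 1 H2SO4 : 2 KOH, so n(KOH) = 0.007079 x 2/1 = 0.01416 mol.
V(KOH) = 0.01416 / 0.2592 = 0.05462 L = 54.6 mL.

54.6 mL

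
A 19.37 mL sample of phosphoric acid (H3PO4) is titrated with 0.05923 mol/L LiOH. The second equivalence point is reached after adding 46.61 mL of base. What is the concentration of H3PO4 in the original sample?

n(LiOH) = 0.05923 x 0.04661 = 0.002761 mol.
At the second equivalence point, 2 mol OH^- react per mol H3PO4, so n(H3PO4) = 0.002761 / 2 = 0.001380 mol.
[H3PO4] = 0.001380 / 0.01937 L = 0.0713 M.

0.0713 M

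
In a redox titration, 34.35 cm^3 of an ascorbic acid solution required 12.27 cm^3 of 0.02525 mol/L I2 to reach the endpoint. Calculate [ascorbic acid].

n(I2) = 0.02525 x 0.01227 = 0.0003098 mol.
From the balanced equation, 1 mol I2 reacts with 1 mol ascorbic acid, so n(ascorbic acid) = 0.0003098 x 1/1 = 0.0003098 mol.
[ascorbic acid] = 0.0003098 / 0.03435 L = 0.00902 M.

0.00902 M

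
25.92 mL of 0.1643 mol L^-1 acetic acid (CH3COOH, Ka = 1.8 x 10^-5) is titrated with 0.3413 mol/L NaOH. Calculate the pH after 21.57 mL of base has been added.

n(acid) = 0.1643 x 0.02592 = 0.004259 mol; n(NaOH) added = 0.3413 x 0.02157 = 0.007362 mol.
Base is in excess by 0.007362 - 0.004259 = 0.003103 mol in a total volume of 0.04749 L.
[OH^-] = 0.003103/0.04749 = 0.06534 M, so pOH = 1.18 and pH = 14.00 - 1.18 = 12.82.

12.82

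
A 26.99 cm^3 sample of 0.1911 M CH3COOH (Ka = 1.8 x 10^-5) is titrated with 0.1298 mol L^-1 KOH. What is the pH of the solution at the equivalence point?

8.82

n(CH3COOH) = 0.1911 x 0.02699 = 0.005158 mol; V(KOH) at equivalence = 0.005158/0.1298 = 0.03974 L.
At equivalence all the acid is converted to CH3COO-; total volume = 0.02699 + 0.03974 = 0.06673 L, so [CH3COO-] = 0.005158/0.06673 = 0.07730 M.
Kb = Kw/Ka = 1.0e-14 / 1.8 x 10^-5 = 5.56e-10.
[OH^-] = sqrt(Kb x [CH3COO-]) = sqrt(5.56e-10 x 0.07730) = 6.55e-6 M.
pOH = 5.18, so pH = 14.00 - 5.18 = 8.82.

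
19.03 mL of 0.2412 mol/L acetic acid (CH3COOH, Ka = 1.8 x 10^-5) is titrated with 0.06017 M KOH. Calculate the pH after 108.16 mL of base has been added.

12.18

n(acid) = 0.2412 x 0.01903 = 0.004590 mol; n(KOH) added = 0.06017 x 0.1082 = 0.006508 mol.
Base is in excess by 0.006508 - 0.004590 = 0.001918 mol in a total volume of 0.1272 L.
[OH^-] = 0.001918/0.1272 = 0.01508 M, so pOH = 1.82 and pH = 14.00 - 1.82 = 12.18.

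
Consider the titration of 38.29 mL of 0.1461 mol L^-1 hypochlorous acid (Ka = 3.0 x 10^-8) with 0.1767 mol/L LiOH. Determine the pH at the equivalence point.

10.21

n(HClO) = 0.1461 x 0.03829 = 0.005594 mol; V(LiOH) at equivalence = 0.005594/0.1767 = 0.03166 L.
At equivalence all the acid is converted to ClO-; total volume = 0.03829 + 0.03166 = 0.06995 L, so [ClO-] = 0.005594/0.06995 = 0.07997 M.
Kb = Kw/Ka = 1.0e-14 / 3.0 x 10^-8 = 3.33e-7.
[OH^-] = sqrt(Kb x [ClO-]) = sqrt(3.33e-7 x 0.07997) = 0.000163 M.
pOH = 3.79, so pH = 14.00 - 3.79 = 10.21.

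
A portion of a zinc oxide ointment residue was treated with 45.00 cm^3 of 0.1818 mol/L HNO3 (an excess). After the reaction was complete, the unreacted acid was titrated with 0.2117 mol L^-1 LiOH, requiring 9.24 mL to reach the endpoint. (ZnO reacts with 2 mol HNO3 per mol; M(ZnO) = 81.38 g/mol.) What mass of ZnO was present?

Total n(HNO3) added = 0.1818 x 0.04500 = 0.008181 mol.
n(LiOH) used = 0.2117 x 0.009240 = 0.001956 mol, which equals the excess n(HNO3).
So n(HNO3) consumed by the sample = 0.008181 - 0.001956 = 0.006225 mol.
n(ZnO) = 0.006225 / 2 = 0.003112 mol.
mass = 0.003112 mol x 81.38 g/mol = 0.253 g.

0.253 g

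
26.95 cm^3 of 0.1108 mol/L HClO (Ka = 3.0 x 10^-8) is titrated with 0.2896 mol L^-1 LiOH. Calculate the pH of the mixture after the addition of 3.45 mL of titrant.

Initial n(HClO) = 0.1108 x 0.02695 = 0.002986 mol.
n(LiOH) added = 0.2896 x 0.003450 = 0.0009991 mol, converting that many moles of HClO to ClO-.
Remaining n(HClO) = 0.001987 mol; n(ClO-) = 0.0009991 mol.
By Henderson-Hasselbalch, pH = pKa + log([A^-]/[HA]) = 7.52 + log(0.0009991/0.001987) = 7.52 + (-0.30) = 7.22.

7.22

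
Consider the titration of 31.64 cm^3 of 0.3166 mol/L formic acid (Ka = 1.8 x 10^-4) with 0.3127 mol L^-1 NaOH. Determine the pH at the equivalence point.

n(HCOOH) = 0.3166 x 0.03164 = 0.01002 mol; V(NaOH) at equivalence = 0.01002/0.3127 = 0.03203 L.
At equivalence all the acid is converted to HCOO-; total volume = 0.03164 + 0.03203 = 0.06367 L, so [HCOO-] = 0.01002/0.06367 = 0.1573 M.
Kb = Kw/Ka = 1.0e-14 / 1.8 x 10^-4 = 5.56e-11.
[OH^-] = sqrt(Kb x [HCOO-]) = sqrt(5.56e-11 x 0.1573) = 2.96e-6 M.
pOH = 5.53, so pH = 14.00 - 5.53 = 8.47.

8.47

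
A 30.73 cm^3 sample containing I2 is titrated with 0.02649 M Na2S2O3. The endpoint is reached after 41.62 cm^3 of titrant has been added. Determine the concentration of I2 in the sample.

0.0179 M

n(Na2S2O3) = 0.02649 x 0.04162 = 0.001103 mol.
From the balanced equation, 2 mol Na2S2O3 reacts with 1 mol I2, so n(I2) = 0.001103 x 1/2 = 0.0005513 mol.
[I2] = 0.0005513 / 0.03073 L = 0.0179 M.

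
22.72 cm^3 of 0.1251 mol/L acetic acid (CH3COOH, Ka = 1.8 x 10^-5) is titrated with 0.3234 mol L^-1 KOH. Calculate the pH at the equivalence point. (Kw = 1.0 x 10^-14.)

n(CH3COOH) = 0.1251 x 0.02272 = 0.002842 mol; V(KOH) at equivalence = 0.002842/0.3234 = 0.008789 L.
At equivalence all the acid is converted to CH3COO-; total volume = 0.02272 + 0.008789 = 0.03151 L, so [CH3COO-] = 0.002842/0.03151 = 0.09021 M.
Kb = Kw/Ka = 1.0e-14 / 1.8 x 10^-5 = 5.56e-10.
[OH^-] = sqrt(Kb x [CH3COO-]) = sqrt(5.56e-10 x 0.09021) = 7.08e-6 M.
pOH = 5.15, so pH = 14.00 - 5.15 = 8.85.

8.85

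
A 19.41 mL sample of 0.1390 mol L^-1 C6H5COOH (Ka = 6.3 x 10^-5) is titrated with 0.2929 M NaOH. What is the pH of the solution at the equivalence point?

8.59

n(C6H5COOH) = 0.1390 x 0.01941 = 0.002698 mol; V(NaOH) at equivalence = 0.002698/0.2929 = 0.009211 L.
At equivalence all the acid is converted to C6H5COO-; total volume = 0.01941 + 0.009211 = 0.02862 L, so [C6H5COO-] = 0.002698/0.02862 = 0.09427 M.
Kb = Kw/Ka = 1.0e-14 / 6.3 x 10^-5 = 1.59e-10.
[OH^-] = sqrt(Kb x [C6H5COO-]) = sqrt(1.59e-10 x 0.09427) = 3.87e-6 M.
pOH = 5.41, so pH = 14.00 - 5.41 = 8.59.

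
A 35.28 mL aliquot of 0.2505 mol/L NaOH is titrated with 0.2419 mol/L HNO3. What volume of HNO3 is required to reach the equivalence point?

36.5 mL

n(NaOH) = 0.2505 mol/L x 0.03528 L = 0.008838 mol.
At equivalence n(HNO3) = n(NaOH) = 0.008838 mol.
V(HNO3) = 0.008838 / 0.2419 = 0.03653 L = 36.5 mL.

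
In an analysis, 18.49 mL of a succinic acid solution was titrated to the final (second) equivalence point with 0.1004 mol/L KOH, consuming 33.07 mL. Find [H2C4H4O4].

0.0898 M

n(KOH) = 0.1004 x 0.03307 = 0.003320 mol.
At the final (second) equivalence point, 2 mol OH^- react per mol H2C4H4O4, so n(H2C4H4O4) = 0.003320 / 2 = 0.001660 mol.
[H2C4H4O4] = 0.001660 / 0.01849 L = 0.0898 M.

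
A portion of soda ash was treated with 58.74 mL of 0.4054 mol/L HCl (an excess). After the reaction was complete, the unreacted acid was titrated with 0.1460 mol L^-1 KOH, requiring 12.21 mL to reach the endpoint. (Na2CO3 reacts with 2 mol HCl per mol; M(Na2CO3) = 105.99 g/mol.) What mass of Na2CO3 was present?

1.17 g

Total n(HCl) added = 0.4054 x 0.05874 = 0.02381 mol.
n(KOH) used = 0.1460 x 0.01221 = 0.001783 mol, which equals the excess n(HCl).
So n(HCl) consumed by the sample = 0.02381 - 0.001783 = 0.02203 mol.
n(Na2CO3) = 0.02203 / 2 = 0.01102 mol.
mass = 0.01102 mol x 105.99 g/mol = 1.17 g.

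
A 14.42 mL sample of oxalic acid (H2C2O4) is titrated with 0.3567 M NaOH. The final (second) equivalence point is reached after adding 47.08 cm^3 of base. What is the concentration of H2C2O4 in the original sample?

0.582 M

n(NaOH) = 0.3567 x 0.04708 = 0.01679 mol.
At the final (second) equivalence point, 2 mol OH^- react per mol H2C2O4, so n(H2C2O4) = 0.01679 / 2 = 0.008397 mol.
[H2C2O4] = 0.008397 / 0.01442 L = 0.582 M.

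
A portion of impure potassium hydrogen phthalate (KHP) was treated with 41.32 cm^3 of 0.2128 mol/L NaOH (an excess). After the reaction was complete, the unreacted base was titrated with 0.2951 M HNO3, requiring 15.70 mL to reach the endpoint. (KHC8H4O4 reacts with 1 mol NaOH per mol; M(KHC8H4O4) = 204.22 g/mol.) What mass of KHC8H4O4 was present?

Total n(NaOH) added = 0.2128 x 0.04132 = 0.008793 mol.
n(HNO3) used = 0.2951 x 0.01570 = 0.004633 mol, which equals the excess n(NaOH).
So n(NaOH) consumed by the sample = 0.008793 - 0.004633 = 0.004160 mol.
n(KHC8H4O4) = 0.004160 / 1 = 0.004160 mol.
mass = 0.004160 mol x 204.22 g/mol = 0.850 g.

0.850 g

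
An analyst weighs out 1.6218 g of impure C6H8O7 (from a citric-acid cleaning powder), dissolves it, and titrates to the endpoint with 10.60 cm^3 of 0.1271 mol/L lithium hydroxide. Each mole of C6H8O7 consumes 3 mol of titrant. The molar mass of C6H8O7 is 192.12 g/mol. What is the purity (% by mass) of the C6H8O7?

5.32%

n(LiOH) = 0.1271 x 0.01060 = 0.001347 mol.
n(C6H8O7) = 0.001347 / 3 = 0.0004491 mol.
mass of C6H8O7 = 0.0004491 x 192.12 = 0.08628 g.
% purity = 0.08628 / 1.6218 x 100 = 5.32%.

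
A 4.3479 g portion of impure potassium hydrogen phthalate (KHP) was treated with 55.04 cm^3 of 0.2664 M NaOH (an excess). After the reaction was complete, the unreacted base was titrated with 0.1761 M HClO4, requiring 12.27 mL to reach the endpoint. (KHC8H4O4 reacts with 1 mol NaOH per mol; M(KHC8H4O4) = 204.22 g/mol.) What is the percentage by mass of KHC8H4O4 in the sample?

Total n(NaOH) added = 0.2664 x 0.05504 = 0.01466 mol.
n(HClO4) used = 0.1761 x 0.01227 = 0.002161 mol, which equals the excess n(NaOH).
So n(NaOH) consumed by the sample = 0.01466 - 0.002161 = 0.01250 mol.
n(KHC8H4O4) = 0.01250 / 1 = 0.01250 mol.
mass KHC8H4O4 = 0.01250 x 204.22 = 2.553 g, so %KHC8H4O4 = 2.553/4.3479 x 100 = 58.7%.

58.7%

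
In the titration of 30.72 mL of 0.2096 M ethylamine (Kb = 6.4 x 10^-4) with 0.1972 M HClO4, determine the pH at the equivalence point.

5.90

n(C2H5NH2) = 0.2096 x 0.03072 = 0.006439 mol; V(HClO4) at equivalence = 0.006439/0.1972 = 0.03265 L.
At equivalence the base is fully converted to C2H5NH3+; total volume = 0.06337 L, so [C2H5NH3+] = 0.006439/0.06337 = 0.1016 M.
Ka(C2H5NH3+) = Kw/Kb = 1.0e-14 / 6.4 x 10^-4 = 1.56e-11.
[H^+] = sqrt(Ka x [C2H5NH3+]) = sqrt(1.56e-11 x 0.1016) = 1.26e-6 M.
pH = -log(1.26e-6) = 5.90.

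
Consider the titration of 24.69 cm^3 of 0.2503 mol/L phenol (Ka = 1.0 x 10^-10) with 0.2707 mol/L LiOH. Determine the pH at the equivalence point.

11.56

n(C6H5OH) = 0.2503 x 0.02469 = 0.006180 mol; V(LiOH) at equivalence = 0.006180/0.2707 = 0.02283 L.
At equivalence all the acid is converted to C6H5O-; total volume = 0.02469 + 0.02283 = 0.04752 L, so [C6H5O-] = 0.006180/0.04752 = 0.1301 M.
Kb = Kw/Ka = 1.0e-14 / 1.0 x 10^-10 = 0.000100.
[OH^-] = sqrt(Kb x [C6H5O-]) = sqrt(0.000100 x 0.1301) = 0.00361 M.
pOH = 2.44, so pH = 14.00 - 2.44 = 11.56.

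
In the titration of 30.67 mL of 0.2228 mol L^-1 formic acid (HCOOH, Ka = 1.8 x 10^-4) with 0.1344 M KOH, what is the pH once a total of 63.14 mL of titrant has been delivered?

12.25

n(acid) = 0.2228 x 0.03067 = 0.006833 mol; n(KOH) added = 0.1344 x 0.06314 = 0.008486 mol.
Base is in excess by 0.008486 - 0.006833 = 0.001653 mol in a total volume of 0.09381 L.
[OH^-] = 0.001653/0.09381 = 0.01762 M, so pOH = 1.75 and pH = 14.00 - 1.75 = 12.25.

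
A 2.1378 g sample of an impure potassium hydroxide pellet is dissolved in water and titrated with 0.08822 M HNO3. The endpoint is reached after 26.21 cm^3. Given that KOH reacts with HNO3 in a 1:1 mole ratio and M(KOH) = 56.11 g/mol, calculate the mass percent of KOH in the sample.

n(HNO3) = 0.08822 x 0.02621 = 0.002312 mol.
n(KOH) = 0.002312 / 1 = 0.002312 mol.
mass of KOH = 0.002312 x 56.11 = 0.1297 g.
% purity = 0.1297 / 2.1378 x 100 = 6.07%.

6.07%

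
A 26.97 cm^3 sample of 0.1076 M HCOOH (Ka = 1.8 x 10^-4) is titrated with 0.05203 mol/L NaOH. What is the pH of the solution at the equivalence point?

n(HCOOH) = 0.1076 x 0.02697 = 0.002902 mol; V(NaOH) at equivalence = 0.002902/0.05203 = 0.05577 L.
At equivalence all the acid is converted to HCOO-; total volume = 0.02697 + 0.05577 = 0.08274 L, so [HCOO-] = 0.002902/0.08274 = 0.03507 M.
Kb = Kw/Ka = 1.0e-14 / 1.8 x 10^-4 = 5.56e-11.
[OH^-] = sqrt(Kb x [HCOO-]) = sqrt(5.56e-11 x 0.03507) = 1.40e-6 M.
pOH = 5.86, so pH = 14.00 - 5.86 = 8.14.

8.14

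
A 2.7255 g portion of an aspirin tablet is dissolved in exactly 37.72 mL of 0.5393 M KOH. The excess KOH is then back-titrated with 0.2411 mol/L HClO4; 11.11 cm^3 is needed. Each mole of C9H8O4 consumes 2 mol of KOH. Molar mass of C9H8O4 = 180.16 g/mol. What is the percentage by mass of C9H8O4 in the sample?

Total n(KOH) added = 0.5393 x 0.03772 = 0.02034 mol.
n(HClO4) used = 0.2411 x 0.01111 = 0.002679 mol, which equals the excess n(KOH).
So n(KOH) consumed by the sample = 0.02034 - 0.002679 = 0.01766 mol.
n(C9H8O4) = 0.01766 / 2 = 0.008832 mol.
mass C9H8O4 = 0.008832 x 180.16 = 1.591 g, so %C9H8O4 = 1.591/2.7255 x 100 = 58.4%.

58.4%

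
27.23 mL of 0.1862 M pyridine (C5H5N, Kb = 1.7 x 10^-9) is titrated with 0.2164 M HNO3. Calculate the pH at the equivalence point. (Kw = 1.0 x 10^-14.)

3.12

n(C5H5N) = 0.1862 x 0.02723 = 0.005070 mol; V(HNO3) at equivalence = 0.005070/0.2164 = 0.02343 L.
At equivalence the base is fully converted to C5H5NH+; total volume = 0.05066 L, so [C5H5NH+] = 0.005070/0.05066 = 0.1001 M.
Ka(C5H5NH+) = Kw/Kb = 1.0e-14 / 1.7 x 10^-9 = 5.88e-6.
[H^+] = sqrt(Ka x [C5H5NH+]) = sqrt(5.88e-6 x 0.1001) = 0.000767 M.
pH = -log(0.000767) = 3.12.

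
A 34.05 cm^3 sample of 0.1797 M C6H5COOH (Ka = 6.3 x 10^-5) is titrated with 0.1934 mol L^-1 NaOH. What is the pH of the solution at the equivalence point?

8.58

n(C6H5COOH) = 0.1797 x 0.03405 = 0.006119 mol; V(NaOH) at equivalence = 0.006119/0.1934 = 0.03164 L.
At equivalence all the acid is converted to C6H5COO-; total volume = 0.03405 + 0.03164 = 0.06569 L, so [C6H5COO-] = 0.006119/0.06569 = 0.09315 M.
Kb = Kw/Ka = 1.0e-14 / 6.3 x 10^-5 = 1.59e-10.
[OH^-] = sqrt(Kb x [C6H5COO-]) = sqrt(1.59e-10 x 0.09315) = 3.85e-6 M.
pOH = 5.42, so pH = 14.00 - 5.42 = 8.58.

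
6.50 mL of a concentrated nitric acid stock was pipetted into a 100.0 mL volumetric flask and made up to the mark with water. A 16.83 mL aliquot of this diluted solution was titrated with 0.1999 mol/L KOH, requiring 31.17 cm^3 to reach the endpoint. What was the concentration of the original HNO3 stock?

n(KOH) = 0.1999 x 0.03117 = 0.006231 mol.
n(HNO3) in the aliquot = 0.006231 mol.
[diluted HNO3] = 0.006231 / 0.01683 = 0.3702 M.
Dilution factor = 100.0/6.500 = 15.38, so [stock] = 0.3702 x 15.38 = 5.70 M.

5.70 M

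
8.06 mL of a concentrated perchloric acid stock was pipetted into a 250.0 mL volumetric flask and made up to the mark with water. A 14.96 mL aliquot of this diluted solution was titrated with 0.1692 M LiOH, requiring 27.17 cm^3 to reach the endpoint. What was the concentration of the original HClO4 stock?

n(LiOH) = 0.1692 x 0.02717 = 0.004597 mol.
n(HClO4) in the aliquot = 0.004597 mol.
[diluted HClO4] = 0.004597 / 0.01496 = 0.3073 M.
Dilution factor = 250.0/8.060 = 31.02, so [stock] = 0.3073 x 31.02 = 9.53 M.

9.53 M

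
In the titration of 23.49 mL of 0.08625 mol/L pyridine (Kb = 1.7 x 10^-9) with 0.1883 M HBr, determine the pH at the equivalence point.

3.23

n(C5H5N) = 0.08625 x 0.02349 = 0.002026 mol; V(HBr) at equivalence = 0.002026/0.1883 = 0.01076 L.
At equivalence the base is fully converted to C5H5NH+; total volume = 0.03425 L, so [C5H5NH+] = 0.002026/0.03425 = 0.05915 M.
Ka(C5H5NH+) = Kw/Kb = 1.0e-14 / 1.7 x 10^-9 = 5.88e-6.
[H^+] = sqrt(Ka x [C5H5NH+]) = sqrt(5.88e-6 x 0.05915) = 0.000590 M.
pH = -log(0.000590) = 3.23.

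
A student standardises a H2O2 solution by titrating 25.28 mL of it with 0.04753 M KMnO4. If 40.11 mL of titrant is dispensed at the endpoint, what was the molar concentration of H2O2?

n(KMnO4) = 0.04753 x 0.04011 = 0.001906 mol.
From the balanced equation, 2 mol KMnO4 reacts with 5 mol H2O2, so n(H2O2) = 0.001906 x 5/2 = 0.004766 mol.
[H2O2] = 0.004766 / 0.02528 L = 0.189 M.

0.189 M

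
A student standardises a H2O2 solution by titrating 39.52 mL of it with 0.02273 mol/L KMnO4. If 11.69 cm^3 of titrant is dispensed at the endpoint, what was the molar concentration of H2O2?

0.0168 M

n(KMnO4) = 0.02273 x 0.01169 = 0.0002657 mol.
From the balanced equation, 2 mol KMnO4 reacts with 5 mol H2O2, so n(H2O2) = 0.0002657 x 5/2 = 0.0006643 mol.
[H2O2] = 0.0006643 / 0.03952 L = 0.0168 M.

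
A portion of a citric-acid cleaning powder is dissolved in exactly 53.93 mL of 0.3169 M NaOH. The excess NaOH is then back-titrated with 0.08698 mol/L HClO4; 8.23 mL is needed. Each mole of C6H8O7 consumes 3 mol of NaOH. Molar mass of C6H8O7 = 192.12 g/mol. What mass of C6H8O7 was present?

Total n(NaOH) added = 0.3169 x 0.05393 = 0.01709 mol.
n(HClO4) used = 0.08698 x 0.008230 = 0.0007158 mol, which equals the excess n(NaOH).
So n(NaOH) consumed by the sample = 0.01709 - 0.0007158 = 0.01637 mol.
n(C6H8O7) = 0.01637 / 3 = 0.005458 mol.
mass = 0.005458 mol x 192.12 g/mol = 1.05 g.

1.05 g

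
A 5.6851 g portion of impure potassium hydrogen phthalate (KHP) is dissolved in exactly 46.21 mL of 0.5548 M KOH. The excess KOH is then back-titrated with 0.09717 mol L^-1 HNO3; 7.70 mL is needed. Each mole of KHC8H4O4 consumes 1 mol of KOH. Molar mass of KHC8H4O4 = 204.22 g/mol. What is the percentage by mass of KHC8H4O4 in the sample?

Total n(KOH) added = 0.5548 x 0.04621 = 0.02564 mol.
n(HNO3) used = 0.09717 x 0.007700 = 0.0007482 mol, which equals the excess n(KOH).
So n(KOH) consumed by the sample = 0.02564 - 0.0007482 = 0.02489 mol.
n(KHC8H4O4) = 0.02489 / 1 = 0.02489 mol.
mass KHC8H4O4 = 0.02489 x 204.22 = 5.083 g, so %KHC8H4O4 = 5.083/5.6851 x 100 = 89.4%.

89.4%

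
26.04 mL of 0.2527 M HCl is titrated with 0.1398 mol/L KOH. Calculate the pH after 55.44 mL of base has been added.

n(acid) = 0.2527 x 0.02604 = 0.006580 mol; n(KOH) added = 0.1398 x 0.05544 = 0.007751 mol.
Base is in excess by 0.007751 - 0.006580 = 0.001170 mol in a total volume of 0.08148 L.
[OH^-] = 0.001170/0.08148 = 0.01436 M, so pOH = 1.84 and pH = 14.00 - 1.84 = 12.16.

12.16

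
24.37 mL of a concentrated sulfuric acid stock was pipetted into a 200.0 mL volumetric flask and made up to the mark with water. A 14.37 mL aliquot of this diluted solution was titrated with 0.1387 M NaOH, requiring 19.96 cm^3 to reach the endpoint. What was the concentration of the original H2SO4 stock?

0.791 M

n(NaOH) = 0.1387 x 0.01996 = 0.002768 mol.
n(H2SO4) in the aliquot = 0.002768 x 1/2 = 0.001384 mol.
[diluted H2SO4] = 0.001384 / 0.01437 = 0.09633 M.
Dilution factor = 200.0/24.37 = 8.207, so [stock] = 0.09633 x 8.207 = 0.791 M.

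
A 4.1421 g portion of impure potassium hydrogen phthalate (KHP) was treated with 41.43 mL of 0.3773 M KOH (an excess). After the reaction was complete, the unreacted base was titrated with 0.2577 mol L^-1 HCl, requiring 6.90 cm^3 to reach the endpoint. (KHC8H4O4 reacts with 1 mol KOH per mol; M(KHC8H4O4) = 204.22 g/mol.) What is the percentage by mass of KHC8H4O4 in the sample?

Total n(KOH) added = 0.3773 x 0.04143 = 0.01563 mol.
n(HCl) used = 0.2577 x 0.006900 = 0.001778 mol, which equals the excess n(KOH).
So n(KOH) consumed by the sample = 0.01563 - 0.001778 = 0.01385 mol.
n(KHC8H4O4) = 0.01385 / 1 = 0.01385 mol.
mass KHC8H4O4 = 0.01385 x 204.22 = 2.829 g, so %KHC8H4O4 = 2.829/4.1421 x 100 = 68.3%.

68.3%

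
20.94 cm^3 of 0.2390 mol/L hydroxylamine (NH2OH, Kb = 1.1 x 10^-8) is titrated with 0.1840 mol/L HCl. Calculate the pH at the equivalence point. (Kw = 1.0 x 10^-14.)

n(NH2OH) = 0.2390 x 0.02094 = 0.005005 mol; V(HCl) at equivalence = 0.005005/0.1840 = 0.02720 L.
At equivalence the base is fully converted to NH3OH+; total volume = 0.04814 L, so [NH3OH+] = 0.005005/0.04814 = 0.1040 M.
Ka(NH3OH+) = Kw/Kb = 1.0e-14 / 1.1 x 10^-8 = 9.09e-7.
[H^+] = sqrt(Ka x [NH3OH+]) = sqrt(9.09e-7 x 0.1040) = 0.000307 M.
pH = -log(0.000307) = 3.51.

3.51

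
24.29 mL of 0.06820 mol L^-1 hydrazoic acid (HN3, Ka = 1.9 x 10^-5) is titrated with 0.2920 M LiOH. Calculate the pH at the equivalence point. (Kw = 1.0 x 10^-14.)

n(HN3) = 0.06820 x 0.02429 = 0.001657 mol; V(LiOH) at equivalence = 0.001657/0.2920 = 0.005673 L.
At equivalence all the acid is converted to N3-; total volume = 0.02429 + 0.005673 = 0.02996 L, so [N3-] = 0.001657/0.02996 = 0.05529 M.
Kb = Kw/Ka = 1.0e-14 / 1.9 x 10^-5 = 5.26e-10.
[OH^-] = sqrt(Kb x [N3-]) = sqrt(5.26e-10 x 0.05529) = 5.39e-6 M.
pOH = 5.27, so pH = 14.00 - 5.27 = 8.73.

8.73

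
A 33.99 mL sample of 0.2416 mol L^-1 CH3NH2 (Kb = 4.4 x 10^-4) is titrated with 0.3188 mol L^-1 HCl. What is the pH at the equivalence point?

5.75

n(CH3NH2) = 0.2416 x 0.03399 = 0.008212 mol; V(HCl) at equivalence = 0.008212/0.3188 = 0.02576 L.
At equivalence the base is fully converted to CH3NH3+; total volume = 0.05975 L, so [CH3NH3+] = 0.008212/0.05975 = 0.1374 M.
Ka(CH3NH3+) = Kw/Kb = 1.0e-14 / 4.4 x 10^-4 = 2.27e-11.
[H^+] = sqrt(Ka x [CH3NH3+]) = sqrt(2.27e-11 x 0.1374) = 1.77e-6 M.
pH = -log(1.77e-6) = 5.75.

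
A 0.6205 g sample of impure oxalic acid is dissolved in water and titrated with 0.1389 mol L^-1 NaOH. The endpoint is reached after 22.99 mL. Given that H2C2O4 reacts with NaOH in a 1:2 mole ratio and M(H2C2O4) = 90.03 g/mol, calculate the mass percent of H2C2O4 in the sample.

23.2%

n(NaOH) = 0.1389 x 0.02299 = 0.003193 mol.
n(H2C2O4) = 0.003193 / 2 = 0.001597 mol.
mass of H2C2O4 = 0.001597 x 90.03 = 0.1437 g.
% purity = 0.1437 / 0.6205 x 100 = 23.2%.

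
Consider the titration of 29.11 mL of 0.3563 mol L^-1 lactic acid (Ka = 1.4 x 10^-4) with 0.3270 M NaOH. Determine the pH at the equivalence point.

8.54

n(HC3H5O3) = 0.3563 x 0.02911 = 0.01037 mol; V(NaOH) at equivalence = 0.01037/0.3270 = 0.03172 L.
At equivalence all the acid is converted to C3H5O3-; total volume = 0.02911 + 0.03172 = 0.06083 L, so [C3H5O3-] = 0.01037/0.06083 = 0.1705 M.
Kb = Kw/Ka = 1.0e-14 / 1.4 x 10^-4 = 7.14e-11.
[OH^-] = sqrt(Kb x [C3H5O3-]) = sqrt(7.14e-11 x 0.1705) = 3.49e-6 M.
pOH = 5.46, so pH = 14.00 - 5.46 = 8.54.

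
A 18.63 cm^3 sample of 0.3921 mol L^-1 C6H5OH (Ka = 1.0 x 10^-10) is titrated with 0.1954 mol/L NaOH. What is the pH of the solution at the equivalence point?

11.56

n(C6H5OH) = 0.3921 x 0.01863 = 0.007305 mol; V(NaOH) at equivalence = 0.007305/0.1954 = 0.03738 L.
At equivalence all the acid is converted to C6H5O-; total volume = 0.01863 + 0.03738 = 0.05601 L, so [C6H5O-] = 0.007305/0.05601 = 0.1304 M.
Kb = Kw/Ka = 1.0e-14 / 1.0 x 10^-10 = 0.000100.
[OH^-] = sqrt(Kb x [C6H5O-]) = sqrt(0.000100 x 0.1304) = 0.00361 M.
pOH = 2.44, so pH = 14.00 - 2.44 = 11.56.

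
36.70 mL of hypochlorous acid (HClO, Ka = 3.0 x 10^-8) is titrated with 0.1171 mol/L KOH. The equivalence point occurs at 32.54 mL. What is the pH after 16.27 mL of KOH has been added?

16.27 mL is exactly half the equivalence volume (32.54/2), i.e. the half-equivalence point.
There, n(HA) = n(A^-), so pH = pKa = -log(3.0 x 10^-8) = 7.52.

7.52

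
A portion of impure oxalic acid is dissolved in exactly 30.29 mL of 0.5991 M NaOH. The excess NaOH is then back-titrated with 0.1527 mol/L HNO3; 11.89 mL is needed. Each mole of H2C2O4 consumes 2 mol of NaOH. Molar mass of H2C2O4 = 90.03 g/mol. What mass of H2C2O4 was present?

0.735 g

Total n(NaOH) added = 0.5991 x 0.03029 = 0.01815 mol.
n(HNO3) used = 0.1527 x 0.01189 = 0.001816 mol, which equals the excess n(NaOH).
So n(NaOH) consumed by the sample = 0.01815 - 0.001816 = 0.01633 mol.
n(H2C2O4) = 0.01633 / 2 = 0.008166 mol.
mass = 0.008166 mol x 90.03 g/mol = 0.735 g.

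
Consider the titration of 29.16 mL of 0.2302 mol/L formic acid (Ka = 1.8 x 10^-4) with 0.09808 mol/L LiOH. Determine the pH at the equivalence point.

8.29

n(HCOOH) = 0.2302 x 0.02916 = 0.006713 mol; V(LiOH) at equivalence = 0.006713/0.09808 = 0.06844 L.
At equivalence all the acid is converted to HCOO-; total volume = 0.02916 + 0.06844 = 0.09760 L, so [HCOO-] = 0.006713/0.09760 = 0.06878 M.
Kb = Kw/Ka = 1.0e-14 / 1.8 x 10^-4 = 5.56e-11.
[OH^-] = sqrt(Kb x [HCOO-]) = sqrt(5.56e-11 x 0.06878) = 1.95e-6 M.
pOH = 5.71, so pH = 14.00 - 5.71 = 8.29.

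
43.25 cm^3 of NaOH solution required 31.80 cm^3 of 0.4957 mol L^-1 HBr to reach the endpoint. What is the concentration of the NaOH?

0.364 M

n(HBr) delivered = 0.4957 x 0.03180 = 0.01576 mol.
For a 1:1 reaction, n(NaOH) = 0.01576 mol.
[NaOH] = 0.01576 mol / 0.04325 L = 0.364 M.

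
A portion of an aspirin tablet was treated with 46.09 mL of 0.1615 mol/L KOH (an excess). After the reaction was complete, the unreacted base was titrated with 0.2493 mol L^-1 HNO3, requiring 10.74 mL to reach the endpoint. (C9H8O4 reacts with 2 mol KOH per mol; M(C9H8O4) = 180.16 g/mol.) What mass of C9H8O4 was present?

0.429 g

Total n(KOH) added = 0.1615 x 0.04609 = 0.007444 mol.
n(HNO3) used = 0.2493 x 0.01074 = 0.002677 mol, which equals the excess n(KOH).
So n(KOH) consumed by the sample = 0.007444 - 0.002677 = 0.004766 mol.
n(C9H8O4) = 0.004766 / 2 = 0.002383 mol.
mass = 0.002383 mol x 180.16 g/mol = 0.429 g.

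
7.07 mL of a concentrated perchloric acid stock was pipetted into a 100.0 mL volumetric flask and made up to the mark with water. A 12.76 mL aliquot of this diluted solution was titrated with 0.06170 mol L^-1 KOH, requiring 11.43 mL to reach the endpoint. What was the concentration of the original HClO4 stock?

0.782 M

n(KOH) = 0.06170 x 0.01143 = 0.0007052 mol.
n(HClO4) in the aliquot = 0.0007052 mol.
[diluted HClO4] = 0.0007052 / 0.01276 = 0.05527 M.
Dilution factor = 100.0/7.070 = 14.14, so [stock] = 0.05527 x 14.14 = 0.782 M.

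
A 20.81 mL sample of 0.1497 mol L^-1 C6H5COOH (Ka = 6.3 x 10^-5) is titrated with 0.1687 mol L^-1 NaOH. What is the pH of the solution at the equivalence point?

n(C6H5COOH) = 0.1497 x 0.02081 = 0.003115 mol; V(NaOH) at equivalence = 0.003115/0.1687 = 0.01847 L.
At equivalence all the acid is converted to C6H5COO-; total volume = 0.02081 + 0.01847 = 0.03928 L, so [C6H5COO-] = 0.003115/0.03928 = 0.07932 M.
Kb = Kw/Ka = 1.0e-14 / 6.3 x 10^-5 = 1.59e-10.
[OH^-] = sqrt(Kb x [C6H5COO-]) = sqrt(1.59e-10 x 0.07932) = 3.55e-6 M.
pOH = 5.45, so pH = 14.00 - 5.45 = 8.55.

8.55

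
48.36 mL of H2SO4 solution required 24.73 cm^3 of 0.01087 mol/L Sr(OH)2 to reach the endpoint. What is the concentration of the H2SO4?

0.00556 M

n(Sr(OH)2) delivered = 0.01087 x 0.02473 = 0.0002688 mol.
For a 1:1 reaction, n(H2SO4) = 0.0002688 mol.
[H2SO4] = 0.0002688 mol / 0.04836 L = 0.00556 M.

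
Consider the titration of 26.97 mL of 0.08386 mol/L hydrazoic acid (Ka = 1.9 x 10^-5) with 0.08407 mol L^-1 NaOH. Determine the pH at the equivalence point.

8.67

n(HN3) = 0.08386 x 0.02697 = 0.002262 mol; V(NaOH) at equivalence = 0.002262/0.08407 = 0.02690 L.
At equivalence all the acid is converted to N3-; total volume = 0.02697 + 0.02690 = 0.05387 L, so [N3-] = 0.002262/0.05387 = 0.04198 M.
Kb = Kw/Ka = 1.0e-14 / 1.9 x 10^-5 = 5.26e-10.
[OH^-] = sqrt(Kb x [N3-]) = sqrt(5.26e-10 x 0.04198) = 4.70e-6 M.
pOH = 5.33, so pH = 14.00 - 5.33 = 8.67.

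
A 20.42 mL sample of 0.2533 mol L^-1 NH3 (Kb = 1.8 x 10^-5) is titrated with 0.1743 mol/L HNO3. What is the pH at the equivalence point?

5.12

n(NH3) = 0.2533 x 0.02042 = 0.005172 mol; V(HNO3) at equivalence = 0.005172/0.1743 = 0.02968 L.
At equivalence the base is fully converted to NH4+; total volume = 0.05010 L, so [NH4+] = 0.005172/0.05010 = 0.1033 M.
Ka(NH4+) = Kw/Kb = 1.0e-14 / 1.8 x 10^-5 = 5.56e-10.
[H^+] = sqrt(Ka x [NH4+]) = sqrt(5.56e-10 x 0.1033) = 7.57e-6 M.
pH = -log(7.57e-6) = 5.12.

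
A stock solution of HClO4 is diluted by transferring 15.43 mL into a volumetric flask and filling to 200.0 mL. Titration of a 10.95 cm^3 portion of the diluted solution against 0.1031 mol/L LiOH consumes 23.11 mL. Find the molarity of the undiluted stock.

n(LiOH) = 0.1031 x 0.02311 = 0.002383 mol.
n(HClO4) in the aliquot = 0.002383 mol.
[diluted HClO4] = 0.002383 / 0.01095 = 0.2176 M.
Dilution factor = 200.0/15.43 = 12.96, so [stock] = 0.2176 x 12.96 = 2.82 M.

2.82 M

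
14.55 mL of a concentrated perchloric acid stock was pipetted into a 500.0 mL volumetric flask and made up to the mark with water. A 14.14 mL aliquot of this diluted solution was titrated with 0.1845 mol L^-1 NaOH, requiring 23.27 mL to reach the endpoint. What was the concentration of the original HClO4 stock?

10.4 M

n(NaOH) = 0.1845 x 0.02327 = 0.004293 mol.
n(HClO4) in the aliquot = 0.004293 mol.
[diluted HClO4] = 0.004293 / 0.01414 = 0.3036 M.
Dilution factor = 500.0/14.55 = 34.36, so [stock] = 0.3036 x 34.36 = 10.4 M.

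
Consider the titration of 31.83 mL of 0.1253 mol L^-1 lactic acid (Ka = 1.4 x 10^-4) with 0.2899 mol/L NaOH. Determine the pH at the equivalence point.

n(HC3H5O3) = 0.1253 x 0.03183 = 0.003988 mol; V(NaOH) at equivalence = 0.003988/0.2899 = 0.01376 L.
At equivalence all the acid is converted to C3H5O3-; total volume = 0.03183 + 0.01376 = 0.04559 L, so [C3H5O3-] = 0.003988/0.04559 = 0.08749 M.
Kb = Kw/Ka = 1.0e-14 / 1.4 x 10^-4 = 7.14e-11.
[OH^-] = sqrt(Kb x [C3H5O3-]) = sqrt(7.14e-11 x 0.08749) = 2.50e-6 M.
pOH = 5.60, so pH = 14.00 - 5.60 = 8.40.

8.40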